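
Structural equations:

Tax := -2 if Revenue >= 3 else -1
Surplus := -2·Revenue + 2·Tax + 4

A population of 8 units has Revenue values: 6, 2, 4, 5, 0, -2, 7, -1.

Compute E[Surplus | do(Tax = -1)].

-3.25

The intervention sets Tax=-1 in all 8 units regardless of Revenue. Recomputing Surplus per unit gives -10, -2, -6, -8, 2, 6, -12, 4; average -3.25.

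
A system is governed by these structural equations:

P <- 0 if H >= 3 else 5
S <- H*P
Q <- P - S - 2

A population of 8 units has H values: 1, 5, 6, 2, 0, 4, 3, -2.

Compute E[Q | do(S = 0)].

0.5

Under do(S=0), S's equation is replaced by S=0 for every unit. Per-unit Q: 3, -2, -2, 3, 3, -2, -2, 3. Mean = 0.5.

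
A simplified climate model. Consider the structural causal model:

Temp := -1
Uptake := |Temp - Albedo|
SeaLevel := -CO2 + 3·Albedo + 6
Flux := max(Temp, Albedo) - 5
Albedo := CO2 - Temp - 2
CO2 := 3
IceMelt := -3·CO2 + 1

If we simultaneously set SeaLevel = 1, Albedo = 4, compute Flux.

-1

Setting SeaLevel = 1, Albedo = 4 by intervention discards those variables' equations.
Flux = max(Temp, Albedo) - 5  [with Temp=-1, Albedo=4]  = -1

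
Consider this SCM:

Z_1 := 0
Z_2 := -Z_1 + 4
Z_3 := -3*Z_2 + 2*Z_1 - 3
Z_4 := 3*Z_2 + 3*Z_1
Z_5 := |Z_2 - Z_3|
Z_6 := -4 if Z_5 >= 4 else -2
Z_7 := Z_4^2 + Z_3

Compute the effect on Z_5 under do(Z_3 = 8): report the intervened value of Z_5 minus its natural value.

do(Z_3=8) replaces the equation Z_3 := -3*Z_2 + 2*Z_1 - 3 with the constant Z_3 = 8.
Z_2 = -Z_1 + 4  [with Z_1=0]  = 4
Z_5 = |Z_2 - Z_3|  [with Z_2=4, Z_3=8]  = 4
Without intervention: Z_2 = -Z_1 + 4  [with Z_1=0]  = 4; Z_3 = -3*Z_2 + 2*Z_1 - 3  [with Z_2=4, Z_1=0]  = -15; Z_5 = |Z_2 - Z_3|  [with Z_2=4, Z_3=-15]  = 19.
Change = 4 − 19 = -15.

-15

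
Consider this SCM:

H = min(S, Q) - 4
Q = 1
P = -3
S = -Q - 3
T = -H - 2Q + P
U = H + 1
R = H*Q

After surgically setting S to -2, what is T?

1

do(S=-2) replaces the equation S = -Q - 3 with the constant S = -2.
H = min(S, Q) - 4  [with S=-2, Q=1]  = -6
T = -H - 2Q + P  [with H=-6, Q=1, P=-3]  = 1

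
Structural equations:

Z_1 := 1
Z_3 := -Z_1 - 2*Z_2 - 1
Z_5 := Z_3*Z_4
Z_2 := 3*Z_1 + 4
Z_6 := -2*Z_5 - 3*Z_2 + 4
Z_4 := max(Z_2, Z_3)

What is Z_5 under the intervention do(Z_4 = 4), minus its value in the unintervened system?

Intervening sets Z_4 = 4 and removes its equation (Z_4 := max(Z_2, Z_3)).
Z_2 = 3*Z_1 + 4  [with Z_1=1]  = 7
Z_3 = -Z_1 - 2*Z_2 - 1  [with Z_1=1, Z_2=7]  = -16
Z_5 = Z_3*Z_4  [with Z_3=-16, Z_4=4]  = -64
Without intervention: Z_2 = 3*Z_1 + 4  [with Z_1=1]  = 7; Z_3 = -Z_1 - 2*Z_2 - 1  [with Z_1=1, Z_2=7]  = -16; Z_4 = max(Z_2, Z_3)  [with Z_2=7, Z_3=-16]  = 7; Z_5 = Z_3*Z_4  [with Z_3=-16, Z_4=7]  = -112.
Change = -64 − (-112) = 48.

48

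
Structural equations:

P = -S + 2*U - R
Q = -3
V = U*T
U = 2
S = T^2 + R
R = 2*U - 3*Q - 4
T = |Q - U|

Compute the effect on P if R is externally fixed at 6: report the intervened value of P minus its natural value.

The intervention breaks the incoming arrows to R: R = 2*U - 3*Q - 4 no longer applies, and R = 6.
T = |Q - U|  [with Q=-3, U=2]  = 5
S = T^2 + R  [with T=5, R=6]  = 31
P = -S + 2*U - R  [with S=31, U=2, R=6]  = -33
Without intervention: R = 2*U - 3*Q - 4  [with U=2, Q=-3]  = 9; T = |Q - U|  [with Q=-3, U=2]  = 5; S = T^2 + R  [with T=5, R=9]  = 34; P = -S + 2*U - R  [with S=34, U=2, R=9]  = -39.
Change = -33 − (-39) = 6.

6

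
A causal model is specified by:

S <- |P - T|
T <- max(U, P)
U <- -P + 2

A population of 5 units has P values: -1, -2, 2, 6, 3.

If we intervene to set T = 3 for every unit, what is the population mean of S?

do(T=3) breaks T's dependence on P. With T=3 fixed, S across the units is 4, 5, 1, 3, 0, mean 2.6.

2.6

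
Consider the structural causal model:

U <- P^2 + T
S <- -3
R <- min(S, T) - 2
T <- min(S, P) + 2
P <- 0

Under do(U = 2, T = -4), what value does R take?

-6

The joint intervention fixes U = 2, T = -4, removing each variable's own equation.
R = min(S, T) - 2  [with S=-3, T=-4]  = -6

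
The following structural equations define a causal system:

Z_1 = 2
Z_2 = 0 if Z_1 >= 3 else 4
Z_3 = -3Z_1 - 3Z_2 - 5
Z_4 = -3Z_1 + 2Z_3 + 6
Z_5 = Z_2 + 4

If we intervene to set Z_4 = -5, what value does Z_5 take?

8

Intervening sets Z_4 = -5 and removes its equation (Z_4 = -3Z_1 + 2Z_3 + 6).
No directed path runs from Z_4 to Z_5, so Z_5 keeps its natural value.
Z_2 = 0 if Z_1 >= 3 else 4  [with Z_1=2]  = 4
Z_5 = Z_2 + 4  [with Z_2=4]  = 8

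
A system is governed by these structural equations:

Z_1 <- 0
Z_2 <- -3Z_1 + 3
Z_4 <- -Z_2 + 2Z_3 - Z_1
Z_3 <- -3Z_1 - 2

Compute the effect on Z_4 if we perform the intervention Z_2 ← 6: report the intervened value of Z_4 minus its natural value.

Under do(Z_2=6), the mechanism Z_2 <- -3Z_1 + 3 is discarded; Z_2 is fixed at 6.
Z_3 = -3Z_1 - 2  [with Z_1=0]  = -2
Z_4 = -Z_2 + 2Z_3 - Z_1  [with Z_2=6, Z_3=-2, Z_1=0]  = -10
Without intervention: Z_2 = -3Z_1 + 3  [with Z_1=0]  = 3; Z_3 = -3Z_1 - 2  [with Z_1=0]  = -2; Z_4 = -Z_2 + 2Z_3 - Z_1  [with Z_2=3, Z_3=-2, Z_1=0]  = -7.
Change = -10 − (-7) = -3.

-3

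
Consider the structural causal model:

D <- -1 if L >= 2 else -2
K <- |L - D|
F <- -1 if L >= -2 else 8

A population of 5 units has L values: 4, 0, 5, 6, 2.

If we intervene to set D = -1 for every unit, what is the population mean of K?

4.4

Under do(D=-1), D's equation is replaced by D=-1 for every unit. Per-unit K: 5, 1, 6, 7, 3. Mean = 4.4.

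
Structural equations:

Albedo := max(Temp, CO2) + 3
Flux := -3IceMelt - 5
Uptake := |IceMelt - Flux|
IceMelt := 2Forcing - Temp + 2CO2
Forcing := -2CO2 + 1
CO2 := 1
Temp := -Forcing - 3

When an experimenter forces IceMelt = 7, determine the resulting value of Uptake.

33

The intervention breaks the incoming arrows to IceMelt: IceMelt := 2Forcing - Temp + 2CO2 no longer applies, and IceMelt = 7.
Flux = -3IceMelt - 5  [with IceMelt=7]  = -26
Uptake = |IceMelt - Flux|  [with IceMelt=7, Flux=-26]  = 33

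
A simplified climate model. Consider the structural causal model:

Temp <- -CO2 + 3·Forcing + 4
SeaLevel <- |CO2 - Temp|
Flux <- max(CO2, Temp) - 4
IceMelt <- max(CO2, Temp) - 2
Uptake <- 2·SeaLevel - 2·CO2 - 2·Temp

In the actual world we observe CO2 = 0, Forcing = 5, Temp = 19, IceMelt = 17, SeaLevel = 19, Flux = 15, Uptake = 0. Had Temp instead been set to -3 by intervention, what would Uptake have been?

12

The intervention breaks the incoming arrows to Temp: Temp <- -CO2 + 3·Forcing + 4 no longer applies, and Temp = -3.
SeaLevel = |CO2 - Temp|  [with CO2=0, Temp=-3]  = 3
Uptake = 2·SeaLevel - 2·CO2 - 2·Temp  [with SeaLevel=3, CO2=0, Temp=-3]  = 12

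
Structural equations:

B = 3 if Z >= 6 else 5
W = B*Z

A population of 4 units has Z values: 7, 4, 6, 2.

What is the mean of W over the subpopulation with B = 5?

Observing B=5 restricts to units where B's equation naturally yields 5: Z ∈ {4, 2}. In that subpopulation W = 20, 10, mean 15.

15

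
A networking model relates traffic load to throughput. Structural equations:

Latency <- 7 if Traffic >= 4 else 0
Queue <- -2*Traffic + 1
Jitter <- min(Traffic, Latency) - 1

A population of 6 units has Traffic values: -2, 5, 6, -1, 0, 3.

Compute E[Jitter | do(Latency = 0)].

-1.5

do(Latency=0) breaks Latency's dependence on Traffic. With Latency=0 fixed, Jitter across the units is -3, -1, -1, -2, -1, -1, mean -1.5.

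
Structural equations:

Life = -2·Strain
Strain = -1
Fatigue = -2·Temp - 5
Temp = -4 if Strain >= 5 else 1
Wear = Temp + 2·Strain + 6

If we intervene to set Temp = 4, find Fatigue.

Under do(Temp=4), the mechanism Temp = -4 if Strain >= 5 else 1 is discarded; Temp is fixed at 4.
Fatigue = -2·Temp - 5  [with Temp=4]  = -13

-13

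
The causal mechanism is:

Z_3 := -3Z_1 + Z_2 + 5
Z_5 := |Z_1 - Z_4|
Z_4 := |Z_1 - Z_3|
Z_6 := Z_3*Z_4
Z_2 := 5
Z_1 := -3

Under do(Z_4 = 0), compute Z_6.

Under do(Z_4=0), the mechanism Z_4 := |Z_1 - Z_3| is discarded; Z_4 is fixed at 0.
Z_3 = -3Z_1 + Z_2 + 5  [with Z_1=-3, Z_2=5]  = 19
Z_6 = Z_3*Z_4  [with Z_3=19, Z_4=0]  = 0

0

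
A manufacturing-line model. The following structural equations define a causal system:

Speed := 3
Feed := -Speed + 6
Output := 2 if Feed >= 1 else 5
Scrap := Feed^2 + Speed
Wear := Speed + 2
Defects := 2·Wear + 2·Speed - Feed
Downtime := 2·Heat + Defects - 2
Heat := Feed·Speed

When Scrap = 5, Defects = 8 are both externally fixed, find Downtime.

Under do(Scrap = 5, Defects = 8), each intervened variable's structural equation is replaced by its fixed value.
Feed = -Speed + 6  [with Speed=3]  = 3
Heat = Feed·Speed  [with Feed=3, Speed=3]  = 9
Downtime = 2·Heat + Defects - 2  [with Heat=9, Defects=8]  = 24

24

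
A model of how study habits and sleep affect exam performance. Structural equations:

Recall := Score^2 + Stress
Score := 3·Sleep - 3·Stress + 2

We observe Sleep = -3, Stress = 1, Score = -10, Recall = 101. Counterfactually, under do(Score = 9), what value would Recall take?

82

The intervention breaks the incoming arrows to Score: Score := 3·Sleep - 3·Stress + 2 no longer applies, and Score = 9.
Recall = Score^2 + Stress  [with Score=9, Stress=1]  = 82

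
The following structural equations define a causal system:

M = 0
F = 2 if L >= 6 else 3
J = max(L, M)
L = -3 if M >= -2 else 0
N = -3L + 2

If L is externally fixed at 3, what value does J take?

The intervention breaks the incoming arrows to L: L = -3 if M >= -2 else 0 no longer applies, and L = 3.
J = max(L, M)  [with L=3, M=0]  = 3

3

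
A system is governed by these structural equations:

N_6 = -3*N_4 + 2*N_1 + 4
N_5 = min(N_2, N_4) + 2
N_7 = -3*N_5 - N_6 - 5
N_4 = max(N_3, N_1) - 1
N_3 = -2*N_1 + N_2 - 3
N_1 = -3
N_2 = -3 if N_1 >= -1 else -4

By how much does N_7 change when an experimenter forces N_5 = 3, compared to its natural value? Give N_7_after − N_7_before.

Under do(N_5=3), the mechanism N_5 = min(N_2, N_4) + 2 is discarded; N_5 is fixed at 3.
N_2 = -3 if N_1 >= -1 else -4  [with N_1=-3]  = -4
N_3 = -2*N_1 + N_2 - 3  [with N_1=-3, N_2=-4]  = -1
N_4 = max(N_3, N_1) - 1  [with N_3=-1, N_1=-3]  = -2
N_6 = -3*N_4 + 2*N_1 + 4  [with N_4=-2, N_1=-3]  = 4
N_7 = -3*N_5 - N_6 - 5  [with N_5=3, N_6=4]  = -18
Without intervention: N_2 = -3 if N_1 >= -1 else -4  [with N_1=-3]  = -4; N_3 = -2*N_1 + N_2 - 3  [with N_1=-3, N_2=-4]  = -1; N_4 = max(N_3, N_1) - 1  [with N_3=-1, N_1=-3]  = -2; N_5 = min(N_2, N_4) + 2  [with N_2=-4, N_4=-2]  = -2; N_6 = -3*N_4 + 2*N_1 + 4  [with N_4=-2, N_1=-3]  = 4; N_7 = -3*N_5 - N_6 - 5  [with N_5=-2, N_6=4]  = -3.
Change = -18 − (-3) = -15.

-15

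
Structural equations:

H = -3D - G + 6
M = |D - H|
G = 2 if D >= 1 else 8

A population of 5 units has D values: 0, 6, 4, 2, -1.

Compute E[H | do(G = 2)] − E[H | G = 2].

5.4

Every unit gets G=2 under the intervention. H values become 4, -14, -8, -2, 7; E[H|do(G=2)] = -2.6.
Conditioning on G=2 selects the 3 unit(s) with D ∈ {6, 4, 2}. Their H values: -14, -8, -2. Mean = -8.
Difference = -2.6 − (-8) = 5.4.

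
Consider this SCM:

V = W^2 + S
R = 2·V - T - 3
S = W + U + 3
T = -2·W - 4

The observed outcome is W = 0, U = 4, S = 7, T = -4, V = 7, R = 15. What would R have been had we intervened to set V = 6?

13

The intervention breaks the incoming arrows to V: V = W^2 + S no longer applies, and V = 6.
T = -2·W - 4  [with W=0]  = -4
R = 2·V - T - 3  [with V=6, T=-4]  = 13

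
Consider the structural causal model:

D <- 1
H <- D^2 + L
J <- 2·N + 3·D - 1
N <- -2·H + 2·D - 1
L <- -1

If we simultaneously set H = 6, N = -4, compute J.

Setting H = 6, N = -4 by intervention discards those variables' equations.
J = 2·N + 3·D - 1  [with N=-4, D=1]  = -6

-6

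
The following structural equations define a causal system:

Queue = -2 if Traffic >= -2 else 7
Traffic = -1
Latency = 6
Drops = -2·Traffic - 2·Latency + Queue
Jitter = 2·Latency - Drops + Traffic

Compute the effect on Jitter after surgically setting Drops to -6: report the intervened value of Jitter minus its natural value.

Intervening sets Drops = -6 and removes its equation (Drops = -2·Traffic - 2·Latency + Queue).
Jitter = 2·Latency - Drops + Traffic  [with Latency=6, Drops=-6, Traffic=-1]  = 17
Without intervention: Queue = -2 if Traffic >= -2 else 7  [with Traffic=-1]  = -2; Drops = -2·Traffic - 2·Latency + Queue  [with Traffic=-1, Latency=6, Queue=-2]  = -12; Jitter = 2·Latency - Drops + Traffic  [with Latency=6, Drops=-12, Traffic=-1]  = 23.
Change = 17 − 23 = -6.

-6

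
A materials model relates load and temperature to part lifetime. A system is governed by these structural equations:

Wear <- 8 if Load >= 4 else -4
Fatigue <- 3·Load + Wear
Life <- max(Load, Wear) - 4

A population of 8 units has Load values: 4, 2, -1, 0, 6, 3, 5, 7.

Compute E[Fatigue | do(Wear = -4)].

5.75

do(Wear=-4) breaks Wear's dependence on Load. With Wear=-4 fixed, Fatigue across the units is 8, 2, -7, -4, 14, 5, 11, 17, mean 5.75.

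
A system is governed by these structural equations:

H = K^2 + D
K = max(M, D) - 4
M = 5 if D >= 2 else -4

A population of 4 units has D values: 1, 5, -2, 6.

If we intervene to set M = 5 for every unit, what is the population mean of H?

Under do(M=5), M's equation is replaced by M=5 for every unit. Per-unit H: 2, 6, -1, 10. Mean = 4.25.

4.25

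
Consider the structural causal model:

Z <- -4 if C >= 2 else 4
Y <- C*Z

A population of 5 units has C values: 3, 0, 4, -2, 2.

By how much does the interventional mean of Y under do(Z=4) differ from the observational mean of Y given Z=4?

9.6

Under do(Z=4), Z's equation is replaced by Z=4 for every unit. Per-unit Y: 12, 0, 16, -8, 8. Mean = 5.6.
E[Y|Z=4] averages over only the 2 units with Z=4 (C = 0, -2): Y = 0, -8, mean -4.
Difference = 5.6 − (-4) = 9.6.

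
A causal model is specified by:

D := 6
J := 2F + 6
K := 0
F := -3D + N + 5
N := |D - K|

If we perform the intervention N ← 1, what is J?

do(N=1) replaces the equation N := |D - K| with the constant N = 1.
F = -3D + N + 5  [with D=6, N=1]  = -12
J = 2F + 6  [with F=-12]  = -18

-18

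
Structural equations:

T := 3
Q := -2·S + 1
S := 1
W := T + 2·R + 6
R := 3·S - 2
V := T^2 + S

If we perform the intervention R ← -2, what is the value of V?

10

do(R=-2) replaces the equation R := 3·S - 2 with the constant R = -2.
V is not downstream of the intervention, so its value is determined by the original equations.
V = T^2 + S  [with T=3, S=1]  = 10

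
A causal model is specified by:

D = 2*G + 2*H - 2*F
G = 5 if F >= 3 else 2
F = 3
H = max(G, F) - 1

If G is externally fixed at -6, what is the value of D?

-14

Under do(G=-6), the mechanism G = 5 if F >= 3 else 2 is discarded; G is fixed at -6.
H = max(G, F) - 1  [with G=-6, F=3]  = 2
D = 2*G + 2*H - 2*F  [with G=-6, H=2, F=3]  = -14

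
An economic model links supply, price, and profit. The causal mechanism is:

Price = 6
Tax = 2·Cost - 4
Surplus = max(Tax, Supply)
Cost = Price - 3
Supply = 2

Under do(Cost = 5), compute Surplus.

do(Cost=5) replaces the equation Cost = Price - 3 with the constant Cost = 5.
Tax = 2·Cost - 4  [with Cost=5]  = 6
Surplus = max(Tax, Supply)  [with Tax=6, Supply=2]  = 6

6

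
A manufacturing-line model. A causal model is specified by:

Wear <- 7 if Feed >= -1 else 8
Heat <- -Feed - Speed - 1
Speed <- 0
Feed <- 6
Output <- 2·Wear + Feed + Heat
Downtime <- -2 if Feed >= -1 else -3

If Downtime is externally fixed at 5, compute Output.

13

do(Downtime=5) replaces the equation Downtime <- -2 if Feed >= -1 else -3 with the constant Downtime = 5.
Since Output is not a descendant of the intervened variable, it is unaffected.
Heat = -Feed - Speed - 1  [with Feed=6, Speed=0]  = -7
Wear = 7 if Feed >= -1 else 8  [with Feed=6]  = 7
Output = 2·Wear + Feed + Heat  [with Wear=7, Feed=6, Heat=-7]  = 13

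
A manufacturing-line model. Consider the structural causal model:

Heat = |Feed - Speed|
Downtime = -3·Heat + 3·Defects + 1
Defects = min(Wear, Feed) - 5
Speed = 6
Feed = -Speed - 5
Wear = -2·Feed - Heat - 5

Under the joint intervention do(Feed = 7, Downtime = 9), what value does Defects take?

Setting Feed = 7, Downtime = 9 by intervention discards those variables' equations.
Heat = |Feed - Speed|  [with Feed=7, Speed=6]  = 1
Wear = -2·Feed - Heat - 5  [with Feed=7, Heat=1]  = -20
Defects = min(Wear, Feed) - 5  [with Wear=-20, Feed=7]  = -25

-25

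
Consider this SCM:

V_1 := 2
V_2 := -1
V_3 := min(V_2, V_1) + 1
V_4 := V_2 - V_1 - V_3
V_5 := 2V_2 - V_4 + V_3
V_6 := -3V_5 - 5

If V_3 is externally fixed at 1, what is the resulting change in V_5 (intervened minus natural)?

do(V_3=1) replaces the equation V_3 := min(V_2, V_1) + 1 with the constant V_3 = 1.
V_4 = V_2 - V_1 - V_3  [with V_2=-1, V_1=2, V_3=1]  = -4
V_5 = 2V_2 - V_4 + V_3  [with V_2=-1, V_4=-4, V_3=1]  = 3
Without intervention: V_3 = min(V_2, V_1) + 1  [with V_2=-1, V_1=2]  = 0; V_4 = V_2 - V_1 - V_3  [with V_2=-1, V_1=2, V_3=0]  = -3; V_5 = 2V_2 - V_4 + V_3  [with V_2=-1, V_4=-3, V_3=0]  = 1.
Change = 3 − 1 = 2.

2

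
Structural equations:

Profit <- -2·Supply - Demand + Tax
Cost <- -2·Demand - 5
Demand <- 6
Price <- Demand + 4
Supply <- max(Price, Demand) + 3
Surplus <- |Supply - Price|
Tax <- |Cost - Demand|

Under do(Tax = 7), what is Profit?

The intervention breaks the incoming arrows to Tax: Tax <- |Cost - Demand| no longer applies, and Tax = 7.
Price = Demand + 4  [with Demand=6]  = 10
Supply = max(Price, Demand) + 3  [with Price=10, Demand=6]  = 13
Profit = -2·Supply - Demand + Tax  [with Supply=13, Demand=6, Tax=7]  = -25

-25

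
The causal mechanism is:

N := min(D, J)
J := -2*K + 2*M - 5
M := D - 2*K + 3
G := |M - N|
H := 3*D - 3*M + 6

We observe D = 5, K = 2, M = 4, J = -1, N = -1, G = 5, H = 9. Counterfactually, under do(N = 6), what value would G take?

The intervention breaks the incoming arrows to N: N := min(D, J) no longer applies, and N = 6.
M = D - 2*K + 3  [with D=5, K=2]  = 4
G = |M - N|  [with M=4, N=6]  = 2

2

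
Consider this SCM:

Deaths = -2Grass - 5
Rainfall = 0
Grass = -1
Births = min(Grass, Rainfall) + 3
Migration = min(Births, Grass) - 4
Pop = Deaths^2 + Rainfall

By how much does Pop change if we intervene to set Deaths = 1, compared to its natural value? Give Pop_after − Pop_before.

Under do(Deaths=1), the mechanism Deaths = -2Grass - 5 is discarded; Deaths is fixed at 1.
Pop = Deaths^2 + Rainfall  [with Deaths=1, Rainfall=0]  = 1
Without intervention: Deaths = -2Grass - 5  [with Grass=-1]  = -3; Pop = Deaths^2 + Rainfall  [with Deaths=-3, Rainfall=0]  = 9.
Change = 1 − 9 = -8.

-8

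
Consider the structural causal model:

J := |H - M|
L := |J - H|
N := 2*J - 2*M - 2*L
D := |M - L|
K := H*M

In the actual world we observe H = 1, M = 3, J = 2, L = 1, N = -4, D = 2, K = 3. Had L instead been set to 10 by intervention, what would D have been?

7

Under do(L=10), the mechanism L := |J - H| is discarded; L is fixed at 10.
D = |M - L|  [with M=3, L=10]  = 7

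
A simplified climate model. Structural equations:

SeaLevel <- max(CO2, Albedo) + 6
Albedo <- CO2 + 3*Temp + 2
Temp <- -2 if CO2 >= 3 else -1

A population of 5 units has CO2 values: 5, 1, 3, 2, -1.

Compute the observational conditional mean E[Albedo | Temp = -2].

0

Observing Temp=-2 restricts to units where Temp's equation naturally yields -2: CO2 ∈ {5, 3}. In that subpopulation Albedo = 1, -1, mean 0.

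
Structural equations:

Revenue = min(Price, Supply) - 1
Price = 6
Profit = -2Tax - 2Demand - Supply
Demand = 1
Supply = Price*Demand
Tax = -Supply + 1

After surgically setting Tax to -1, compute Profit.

-6

The intervention breaks the incoming arrows to Tax: Tax = -Supply + 1 no longer applies, and Tax = -1.
Supply = Price*Demand  [with Price=6, Demand=1]  = 6
Profit = -2Tax - 2Demand - Supply  [with Tax=-1, Demand=1, Supply=6]  = -6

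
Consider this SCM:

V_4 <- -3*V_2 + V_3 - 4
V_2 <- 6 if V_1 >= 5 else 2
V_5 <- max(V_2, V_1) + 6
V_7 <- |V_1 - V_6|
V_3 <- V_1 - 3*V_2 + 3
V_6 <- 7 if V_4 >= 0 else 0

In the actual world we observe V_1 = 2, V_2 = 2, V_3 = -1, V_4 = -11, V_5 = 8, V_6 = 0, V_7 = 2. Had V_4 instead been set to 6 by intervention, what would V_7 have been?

The intervention breaks the incoming arrows to V_4: V_4 <- -3*V_2 + V_3 - 4 no longer applies, and V_4 = 6.
V_6 = 7 if V_4 >= 0 else 0  [with V_4=6]  = 7
V_7 = |V_1 - V_6|  [with V_1=2, V_6=7]  = 5

5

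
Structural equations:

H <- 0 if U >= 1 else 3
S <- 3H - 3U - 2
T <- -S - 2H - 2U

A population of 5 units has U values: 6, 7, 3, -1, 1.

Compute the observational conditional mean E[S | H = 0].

E[S|H=0] averages over only the 4 units with H=0 (U = 6, 7, 3, 1): S = -20, -23, -11, -5, mean -14.75.

-14.75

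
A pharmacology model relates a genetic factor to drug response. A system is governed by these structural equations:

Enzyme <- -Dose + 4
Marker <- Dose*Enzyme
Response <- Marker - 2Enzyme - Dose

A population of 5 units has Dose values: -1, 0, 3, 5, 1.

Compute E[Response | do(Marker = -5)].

The intervention sets Marker=-5 in all 5 units regardless of Dose. Recomputing Response per unit gives -14, -13, -10, -8, -12; average -11.4.

-11.4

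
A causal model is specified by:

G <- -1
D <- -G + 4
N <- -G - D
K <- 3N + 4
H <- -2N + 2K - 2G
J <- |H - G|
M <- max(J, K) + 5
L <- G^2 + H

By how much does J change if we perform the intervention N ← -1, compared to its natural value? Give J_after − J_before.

The intervention breaks the incoming arrows to N: N <- -G - D no longer applies, and N = -1.
K = 3N + 4  [with N=-1]  = 1
H = -2N + 2K - 2G  [with N=-1, K=1, G=-1]  = 6
J = |H - G|  [with H=6, G=-1]  = 7
Without intervention: D = -G + 4  [with G=-1]  = 5; N = -G - D  [with G=-1, D=5]  = -4; K = 3N + 4  [with N=-4]  = -8; H = -2N + 2K - 2G  [with N=-4, K=-8, G=-1]  = -6; J = |H - G|  [with H=-6, G=-1]  = 5.
Change = 7 − 5 = 2.

2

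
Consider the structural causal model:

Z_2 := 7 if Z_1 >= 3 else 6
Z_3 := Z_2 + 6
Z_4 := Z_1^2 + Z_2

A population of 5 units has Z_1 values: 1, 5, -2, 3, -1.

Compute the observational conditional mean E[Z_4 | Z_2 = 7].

24

Conditioning on Z_2=7 selects the 2 unit(s) with Z_1 ∈ {5, 3}. Their Z_4 values: 32, 16. Mean = 24.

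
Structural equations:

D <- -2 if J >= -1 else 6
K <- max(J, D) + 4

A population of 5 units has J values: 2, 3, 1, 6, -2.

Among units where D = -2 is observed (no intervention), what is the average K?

Observing D=-2 restricts to units where D's equation naturally yields -2: J ∈ {2, 3, 1, 6}. In that subpopulation K = 6, 7, 5, 10, mean 7.

7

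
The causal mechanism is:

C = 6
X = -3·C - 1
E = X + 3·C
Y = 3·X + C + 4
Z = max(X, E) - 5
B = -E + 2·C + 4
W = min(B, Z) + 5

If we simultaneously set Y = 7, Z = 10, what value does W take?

15

Under do(Y = 7, Z = 10), each intervened variable's structural equation is replaced by its fixed value.
X = -3·C - 1  [with C=6]  = -19
E = X + 3·C  [with X=-19, C=6]  = -1
B = -E + 2·C + 4  [with E=-1, C=6]  = 17
W = min(B, Z) + 5  [with B=17, Z=10]  = 15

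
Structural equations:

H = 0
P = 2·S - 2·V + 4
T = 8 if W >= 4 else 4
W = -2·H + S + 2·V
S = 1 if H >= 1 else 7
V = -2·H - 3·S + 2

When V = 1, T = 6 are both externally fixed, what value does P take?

16

Setting V = 1, T = 6 by intervention discards those variables' equations.
S = 1 if H >= 1 else 7  [with H=0]  = 7
P = 2·S - 2·V + 4  [with S=7, V=1]  = 16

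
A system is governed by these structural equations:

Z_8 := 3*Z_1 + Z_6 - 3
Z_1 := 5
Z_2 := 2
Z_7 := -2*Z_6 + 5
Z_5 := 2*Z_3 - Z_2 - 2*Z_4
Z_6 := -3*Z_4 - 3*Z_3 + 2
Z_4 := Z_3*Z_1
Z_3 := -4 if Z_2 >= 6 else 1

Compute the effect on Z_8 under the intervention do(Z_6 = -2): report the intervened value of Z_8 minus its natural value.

Intervening sets Z_6 = -2 and removes its equation (Z_6 := -3*Z_4 - 3*Z_3 + 2).
Z_8 = 3*Z_1 + Z_6 - 3  [with Z_1=5, Z_6=-2]  = 10
Without intervention: Z_3 = -4 if Z_2 >= 6 else 1  [with Z_2=2]  = 1; Z_4 = Z_3*Z_1  [with Z_3=1, Z_1=5]  = 5; Z_6 = -3*Z_4 - 3*Z_3 + 2  [with Z_4=5, Z_3=1]  = -16; Z_8 = 3*Z_1 + Z_6 - 3  [with Z_1=5, Z_6=-16]  = -4.
Change = 10 − (-4) = 14.

14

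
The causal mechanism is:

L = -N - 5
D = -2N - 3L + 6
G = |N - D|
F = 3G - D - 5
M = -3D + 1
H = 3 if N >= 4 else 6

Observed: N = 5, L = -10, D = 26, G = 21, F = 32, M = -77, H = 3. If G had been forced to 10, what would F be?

-1

Intervening sets G = 10 and removes its equation (G = |N - D|).
L = -N - 5  [with N=5]  = -10
D = -2N - 3L + 6  [with N=5, L=-10]  = 26
F = 3G - D - 5  [with G=10, D=26]  = -1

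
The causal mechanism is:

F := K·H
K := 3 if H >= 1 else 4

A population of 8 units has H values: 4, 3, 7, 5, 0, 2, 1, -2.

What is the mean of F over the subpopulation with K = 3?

E[F|K=3] averages over only the 6 units with K=3 (H = 4, 3, 7, 5, 2, 1): F = 12, 9, 21, 15, 6, 3, mean 11.

11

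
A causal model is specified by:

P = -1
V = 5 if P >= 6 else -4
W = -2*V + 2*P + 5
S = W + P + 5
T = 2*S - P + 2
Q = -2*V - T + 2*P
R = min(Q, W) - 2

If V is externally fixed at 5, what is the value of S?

-3

Under do(V=5), the mechanism V = 5 if P >= 6 else -4 is discarded; V is fixed at 5.
W = -2*V + 2*P + 5  [with V=5, P=-1]  = -7
S = W + P + 5  [with W=-7, P=-1]  = -3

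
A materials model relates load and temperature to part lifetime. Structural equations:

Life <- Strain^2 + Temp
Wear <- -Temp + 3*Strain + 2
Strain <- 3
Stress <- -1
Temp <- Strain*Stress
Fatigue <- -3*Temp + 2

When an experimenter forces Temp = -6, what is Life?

3

The intervention breaks the incoming arrows to Temp: Temp <- Strain*Stress no longer applies, and Temp = -6.
Life = Strain^2 + Temp  [with Strain=3, Temp=-6]  = 3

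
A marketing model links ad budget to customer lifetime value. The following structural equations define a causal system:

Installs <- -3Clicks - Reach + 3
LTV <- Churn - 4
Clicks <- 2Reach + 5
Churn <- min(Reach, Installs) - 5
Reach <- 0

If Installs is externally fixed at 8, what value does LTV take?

-9

do(Installs=8) replaces the equation Installs <- -3Clicks - Reach + 3 with the constant Installs = 8.
Churn = min(Reach, Installs) - 5  [with Reach=0, Installs=8]  = -5
LTV = Churn - 4  [with Churn=-5]  = -9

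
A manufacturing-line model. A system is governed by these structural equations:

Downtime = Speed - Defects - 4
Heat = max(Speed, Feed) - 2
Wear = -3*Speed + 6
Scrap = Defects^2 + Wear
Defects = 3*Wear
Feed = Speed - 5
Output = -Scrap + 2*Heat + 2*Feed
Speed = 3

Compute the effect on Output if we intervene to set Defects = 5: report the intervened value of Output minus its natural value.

56

Under do(Defects=5), the mechanism Defects = 3*Wear is discarded; Defects is fixed at 5.
Feed = Speed - 5  [with Speed=3]  = -2
Heat = max(Speed, Feed) - 2  [with Speed=3, Feed=-2]  = 1
Wear = -3*Speed + 6  [with Speed=3]  = -3
Scrap = Defects^2 + Wear  [with Defects=5, Wear=-3]  = 22
Output = -Scrap + 2*Heat + 2*Feed  [with Scrap=22, Heat=1, Feed=-2]  = -24
Without intervention: Feed = Speed - 5  [with Speed=3]  = -2; Heat = max(Speed, Feed) - 2  [with Speed=3, Feed=-2]  = 1; Wear = -3*Speed + 6  [with Speed=3]  = -3; Defects = 3*Wear  [with Wear=-3]  = -9; Scrap = Defects^2 + Wear  [with Defects=-9, Wear=-3]  = 78; Output = -Scrap + 2*Heat + 2*Feed  [with Scrap=78, Heat=1, Feed=-2]  = -80.
Change = -24 − (-80) = 56.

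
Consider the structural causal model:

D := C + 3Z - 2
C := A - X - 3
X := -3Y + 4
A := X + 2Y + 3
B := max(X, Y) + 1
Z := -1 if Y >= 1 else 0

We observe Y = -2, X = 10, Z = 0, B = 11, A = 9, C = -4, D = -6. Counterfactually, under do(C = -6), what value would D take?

-8

Intervening sets C = -6 and removes its equation (C := A - X - 3).
Z = -1 if Y >= 1 else 0  [with Y=-2]  = 0
D = C + 3Z - 2  [with C=-6, Z=0]  = -8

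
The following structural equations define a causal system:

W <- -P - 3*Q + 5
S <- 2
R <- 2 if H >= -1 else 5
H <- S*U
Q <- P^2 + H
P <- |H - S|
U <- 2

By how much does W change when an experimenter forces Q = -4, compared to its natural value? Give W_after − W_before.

Intervening sets Q = -4 and removes its equation (Q <- P^2 + H).
H = S*U  [with S=2, U=2]  = 4
P = |H - S|  [with H=4, S=2]  = 2
W = -P - 3*Q + 5  [with P=2, Q=-4]  = 15
Without intervention: H = S*U  [with S=2, U=2]  = 4; P = |H - S|  [with H=4, S=2]  = 2; Q = P^2 + H  [with P=2, H=4]  = 8; W = -P - 3*Q + 5  [with P=2, Q=8]  = -21.
Change = 15 − (-21) = 36.

36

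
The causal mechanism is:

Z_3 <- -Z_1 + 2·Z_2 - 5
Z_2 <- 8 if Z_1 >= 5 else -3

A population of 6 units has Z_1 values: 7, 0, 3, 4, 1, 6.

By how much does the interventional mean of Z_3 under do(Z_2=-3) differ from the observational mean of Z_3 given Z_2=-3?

-1.5

do(Z_2=-3) breaks Z_2's dependence on Z_1. With Z_2=-3 fixed, Z_3 across the units is -18, -11, -14, -15, -12, -17, mean -14.5.
E[Z_3|Z_2=-3] averages over only the 4 units with Z_2=-3 (Z_1 = 0, 3, 4, 1): Z_3 = -11, -14, -15, -12, mean -13.
Difference = -14.5 − (-13) = -1.5.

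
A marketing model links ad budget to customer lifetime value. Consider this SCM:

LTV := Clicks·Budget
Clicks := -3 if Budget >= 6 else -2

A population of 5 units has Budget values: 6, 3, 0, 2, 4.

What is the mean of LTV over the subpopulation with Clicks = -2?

Observing Clicks=-2 restricts to units where Clicks's equation naturally yields -2: Budget ∈ {3, 0, 2, 4}. In that subpopulation LTV = -6, 0, -4, -8, mean -4.5.

-4.5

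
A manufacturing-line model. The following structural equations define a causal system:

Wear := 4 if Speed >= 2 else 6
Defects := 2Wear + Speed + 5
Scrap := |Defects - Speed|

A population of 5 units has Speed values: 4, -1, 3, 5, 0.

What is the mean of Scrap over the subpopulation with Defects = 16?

Observing Defects=16 restricts to units where Defects's equation naturally yields 16: Speed ∈ {-1, 3}. In that subpopulation Scrap = 17, 13, mean 15.

15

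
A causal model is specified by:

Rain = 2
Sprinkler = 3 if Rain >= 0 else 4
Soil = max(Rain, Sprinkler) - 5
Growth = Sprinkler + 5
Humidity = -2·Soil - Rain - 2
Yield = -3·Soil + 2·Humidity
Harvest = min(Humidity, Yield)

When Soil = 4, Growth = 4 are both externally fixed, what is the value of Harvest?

-36

Under do(Soil = 4, Growth = 4), each intervened variable's structural equation is replaced by its fixed value.
Humidity = -2·Soil - Rain - 2  [with Soil=4, Rain=2]  = -12
Yield = -3·Soil + 2·Humidity  [with Soil=4, Humidity=-12]  = -36
Harvest = min(Humidity, Yield)  [with Humidity=-12, Yield=-36]  = -36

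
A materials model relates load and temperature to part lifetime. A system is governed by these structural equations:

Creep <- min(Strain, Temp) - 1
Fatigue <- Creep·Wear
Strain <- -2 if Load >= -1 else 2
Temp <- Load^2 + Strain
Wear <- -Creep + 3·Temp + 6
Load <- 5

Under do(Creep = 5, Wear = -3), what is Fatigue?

-15

The joint intervention fixes Creep = 5, Wear = -3, removing each variable's own equation.
Fatigue = Creep·Wear  [with Creep=5, Wear=-3]  = -15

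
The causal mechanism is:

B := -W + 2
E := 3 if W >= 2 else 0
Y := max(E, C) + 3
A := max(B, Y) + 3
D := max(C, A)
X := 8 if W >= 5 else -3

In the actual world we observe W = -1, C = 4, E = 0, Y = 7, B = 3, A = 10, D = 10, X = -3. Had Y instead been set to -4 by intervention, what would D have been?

The intervention breaks the incoming arrows to Y: Y := max(E, C) + 3 no longer applies, and Y = -4.
B = -W + 2  [with W=-1]  = 3
A = max(B, Y) + 3  [with B=3, Y=-4]  = 6
D = max(C, A)  [with C=4, A=6]  = 6

6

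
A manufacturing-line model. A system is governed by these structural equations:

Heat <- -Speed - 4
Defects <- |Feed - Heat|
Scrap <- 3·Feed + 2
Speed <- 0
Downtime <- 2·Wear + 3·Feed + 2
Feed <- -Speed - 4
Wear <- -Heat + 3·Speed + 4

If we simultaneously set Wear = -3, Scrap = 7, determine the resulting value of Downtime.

-16

Setting Wear = -3, Scrap = 7 by intervention discards those variables' equations.
Feed = -Speed - 4  [with Speed=0]  = -4
Downtime = 2·Wear + 3·Feed + 2  [with Wear=-3, Feed=-4]  = -16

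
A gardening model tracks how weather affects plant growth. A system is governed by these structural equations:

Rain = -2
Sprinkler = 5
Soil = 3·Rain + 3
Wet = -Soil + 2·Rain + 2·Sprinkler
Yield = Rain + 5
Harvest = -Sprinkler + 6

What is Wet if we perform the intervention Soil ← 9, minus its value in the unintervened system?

The intervention breaks the incoming arrows to Soil: Soil = 3·Rain + 3 no longer applies, and Soil = 9.
Wet = -Soil + 2·Rain + 2·Sprinkler  [with Soil=9, Rain=-2, Sprinkler=5]  = -3
Without intervention: Soil = 3·Rain + 3  [with Rain=-2]  = -3; Wet = -Soil + 2·Rain + 2·Sprinkler  [with Soil=-3, Rain=-2, Sprinkler=5]  = 9.
Change = -3 − 9 = -12.

-12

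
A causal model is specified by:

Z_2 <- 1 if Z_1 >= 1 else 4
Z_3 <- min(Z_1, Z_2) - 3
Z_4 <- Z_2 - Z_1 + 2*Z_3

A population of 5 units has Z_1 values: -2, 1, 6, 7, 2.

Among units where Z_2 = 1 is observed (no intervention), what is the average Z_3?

Conditioning on Z_2=1 selects the 4 unit(s) with Z_1 ∈ {1, 6, 7, 2}. Their Z_3 values: -2, -2, -2, -2. Mean = -2.

-2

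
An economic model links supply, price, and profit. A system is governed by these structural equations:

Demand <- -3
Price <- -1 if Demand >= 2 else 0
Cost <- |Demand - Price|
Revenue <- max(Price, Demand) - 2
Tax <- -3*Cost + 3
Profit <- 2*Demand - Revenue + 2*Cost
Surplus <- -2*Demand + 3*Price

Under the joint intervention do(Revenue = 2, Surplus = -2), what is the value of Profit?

-2

The joint intervention fixes Revenue = 2, Surplus = -2, removing each variable's own equation.
Price = -1 if Demand >= 2 else 0  [with Demand=-3]  = 0
Cost = |Demand - Price|  [with Demand=-3, Price=0]  = 3
Profit = 2*Demand - Revenue + 2*Cost  [with Demand=-3, Revenue=2, Cost=3]  = -2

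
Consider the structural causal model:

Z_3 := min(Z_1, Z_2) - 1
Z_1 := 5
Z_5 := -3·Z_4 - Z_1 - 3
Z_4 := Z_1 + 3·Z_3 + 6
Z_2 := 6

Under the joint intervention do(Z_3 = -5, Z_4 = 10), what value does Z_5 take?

-38

Setting Z_3 = -5, Z_4 = 10 by intervention discards those variables' equations.
Z_5 = -3·Z_4 - Z_1 - 3  [with Z_4=10, Z_1=5]  = -38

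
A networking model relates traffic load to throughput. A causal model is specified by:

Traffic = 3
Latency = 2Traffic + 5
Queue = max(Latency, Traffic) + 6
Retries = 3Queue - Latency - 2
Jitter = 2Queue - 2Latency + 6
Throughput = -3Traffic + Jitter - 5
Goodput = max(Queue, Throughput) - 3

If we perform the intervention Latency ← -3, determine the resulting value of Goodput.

13

Under do(Latency=-3), the mechanism Latency = 2Traffic + 5 is discarded; Latency is fixed at -3.
Queue = max(Latency, Traffic) + 6  [with Latency=-3, Traffic=3]  = 9
Jitter = 2Queue - 2Latency + 6  [with Queue=9, Latency=-3]  = 30
Throughput = -3Traffic + Jitter - 5  [with Traffic=3, Jitter=30]  = 16
Goodput = max(Queue, Throughput) - 3  [with Queue=9, Throughput=16]  = 13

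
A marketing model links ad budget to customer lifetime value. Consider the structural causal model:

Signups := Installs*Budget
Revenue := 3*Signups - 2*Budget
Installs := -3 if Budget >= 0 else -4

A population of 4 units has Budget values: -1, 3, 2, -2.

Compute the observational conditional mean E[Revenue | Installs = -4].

E[Revenue|Installs=-4] averages over only the 2 units with Installs=-4 (Budget = -1, -2): Revenue = 14, 28, mean 21.

21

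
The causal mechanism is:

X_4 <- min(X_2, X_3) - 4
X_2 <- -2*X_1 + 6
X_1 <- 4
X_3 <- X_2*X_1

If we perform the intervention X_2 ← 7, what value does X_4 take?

Under do(X_2=7), the mechanism X_2 <- -2*X_1 + 6 is discarded; X_2 is fixed at 7.
X_3 = X_2*X_1  [with X_2=7, X_1=4]  = 28
X_4 = min(X_2, X_3) - 4  [with X_2=7, X_3=28]  = 3

3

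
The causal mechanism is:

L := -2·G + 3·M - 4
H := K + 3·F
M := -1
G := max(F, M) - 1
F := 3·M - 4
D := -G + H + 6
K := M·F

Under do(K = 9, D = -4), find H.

The joint intervention fixes K = 9, D = -4, removing each variable's own equation.
F = 3·M - 4  [with M=-1]  = -7
H = K + 3·F  [with K=9, F=-7]  = -12

-12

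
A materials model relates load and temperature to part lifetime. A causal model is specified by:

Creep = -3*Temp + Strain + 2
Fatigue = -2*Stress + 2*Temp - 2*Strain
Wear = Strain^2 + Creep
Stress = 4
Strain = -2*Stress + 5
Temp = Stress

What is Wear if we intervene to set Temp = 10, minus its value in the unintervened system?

-18

do(Temp=10) replaces the equation Temp = Stress with the constant Temp = 10.
Strain = -2*Stress + 5  [with Stress=4]  = -3
Creep = -3*Temp + Strain + 2  [with Temp=10, Strain=-3]  = -31
Wear = Strain^2 + Creep  [with Strain=-3, Creep=-31]  = -22
Without intervention: Strain = -2*Stress + 5  [with Stress=4]  = -3; Temp = Stress  [with Stress=4]  = 4; Creep = -3*Temp + Strain + 2  [with Temp=4, Strain=-3]  = -13; Wear = Strain^2 + Creep  [with Strain=-3, Creep=-13]  = -4.
Change = -22 − (-4) = -18.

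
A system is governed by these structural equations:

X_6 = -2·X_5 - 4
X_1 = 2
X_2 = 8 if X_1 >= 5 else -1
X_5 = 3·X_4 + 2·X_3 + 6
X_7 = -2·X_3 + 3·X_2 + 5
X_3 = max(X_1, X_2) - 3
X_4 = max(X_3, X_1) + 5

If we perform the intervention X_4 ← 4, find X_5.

16

Intervening sets X_4 = 4 and removes its equation (X_4 = max(X_3, X_1) + 5).
X_2 = 8 if X_1 >= 5 else -1  [with X_1=2]  = -1
X_3 = max(X_1, X_2) - 3  [with X_1=2, X_2=-1]  = -1
X_5 = 3·X_4 + 2·X_3 + 6  [with X_4=4, X_3=-1]  = 16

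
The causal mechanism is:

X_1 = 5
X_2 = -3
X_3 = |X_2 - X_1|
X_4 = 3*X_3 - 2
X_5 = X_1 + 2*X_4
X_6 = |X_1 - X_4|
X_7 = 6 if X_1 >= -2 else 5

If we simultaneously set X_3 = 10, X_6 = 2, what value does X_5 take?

The joint intervention fixes X_3 = 10, X_6 = 2, removing each variable's own equation.
X_4 = 3*X_3 - 2  [with X_3=10]  = 28
X_5 = X_1 + 2*X_4  [with X_1=5, X_4=28]  = 61

61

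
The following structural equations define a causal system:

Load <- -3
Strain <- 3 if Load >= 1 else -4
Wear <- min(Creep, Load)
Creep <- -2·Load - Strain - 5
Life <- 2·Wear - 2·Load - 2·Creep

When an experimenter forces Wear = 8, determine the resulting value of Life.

Intervening sets Wear = 8 and removes its equation (Wear <- min(Creep, Load)).
Strain = 3 if Load >= 1 else -4  [with Load=-3]  = -4
Creep = -2·Load - Strain - 5  [with Load=-3, Strain=-4]  = 5
Life = 2·Wear - 2·Load - 2·Creep  [with Wear=8, Load=-3, Creep=5]  = 12

12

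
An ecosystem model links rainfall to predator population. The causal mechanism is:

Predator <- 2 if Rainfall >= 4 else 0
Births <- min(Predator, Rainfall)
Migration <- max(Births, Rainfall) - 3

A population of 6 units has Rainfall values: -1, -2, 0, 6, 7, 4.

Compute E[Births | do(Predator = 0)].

-0.5

Every unit gets Predator=0 under the intervention. Births values become -1, -2, 0, 0, 0, 0; E[Births|do(Predator=0)] = -0.5.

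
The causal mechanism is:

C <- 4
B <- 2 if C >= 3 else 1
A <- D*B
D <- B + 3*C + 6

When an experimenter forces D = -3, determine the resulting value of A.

-6

The intervention breaks the incoming arrows to D: D <- B + 3*C + 6 no longer applies, and D = -3.
B = 2 if C >= 3 else 1  [with C=4]  = 2
A = D*B  [with D=-3, B=2]  = -6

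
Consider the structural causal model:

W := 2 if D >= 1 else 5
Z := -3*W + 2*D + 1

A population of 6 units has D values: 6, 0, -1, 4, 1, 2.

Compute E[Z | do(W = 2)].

-1

The intervention sets W=2 in all 6 units regardless of D. Recomputing Z per unit gives 7, -5, -7, 3, -3, -1; average -1.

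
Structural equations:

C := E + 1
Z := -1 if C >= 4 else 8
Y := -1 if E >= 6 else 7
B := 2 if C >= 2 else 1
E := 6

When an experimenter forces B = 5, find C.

7

The intervention breaks the incoming arrows to B: B := 2 if C >= 2 else 1 no longer applies, and B = 5.
Since C is not a descendant of the intervened variable, it is unaffected.
C = E + 1  [with E=6]  = 7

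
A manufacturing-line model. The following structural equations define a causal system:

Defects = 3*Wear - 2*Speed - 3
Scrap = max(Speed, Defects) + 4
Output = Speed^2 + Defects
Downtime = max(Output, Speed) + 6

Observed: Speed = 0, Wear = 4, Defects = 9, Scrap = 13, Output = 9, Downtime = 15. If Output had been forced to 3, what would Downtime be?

The intervention breaks the incoming arrows to Output: Output = Speed^2 + Defects no longer applies, and Output = 3.
Downtime = max(Output, Speed) + 6  [with Output=3, Speed=0]  = 9

9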